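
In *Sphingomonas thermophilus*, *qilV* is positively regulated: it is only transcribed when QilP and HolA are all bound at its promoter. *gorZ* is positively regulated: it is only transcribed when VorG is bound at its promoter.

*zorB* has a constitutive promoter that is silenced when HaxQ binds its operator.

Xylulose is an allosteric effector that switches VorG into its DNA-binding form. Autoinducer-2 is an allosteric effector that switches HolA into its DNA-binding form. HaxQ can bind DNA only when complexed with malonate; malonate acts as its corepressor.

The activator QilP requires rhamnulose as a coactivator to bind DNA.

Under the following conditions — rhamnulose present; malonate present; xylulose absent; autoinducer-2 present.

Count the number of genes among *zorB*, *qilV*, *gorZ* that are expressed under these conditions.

1

Malonate is present, so HaxQ is active.
With repressor HaxQ bound, *zorB* is not transcribed.
→ *zorB* is OFF.
Rhamnulose is present, so QilP is active.
Autoinducer-2 is present, so HolA is active.
No repressor is bound and QilP and HolA are active, so *qilV* is transcribed.
→ *qilV* is ON.
Xylulose is absent, so VorG is inactive.
Required activator VorG is absent, so *gorZ* is not transcribed.
→ *gorZ* is OFF.
1 of the 3 genes is transcribed.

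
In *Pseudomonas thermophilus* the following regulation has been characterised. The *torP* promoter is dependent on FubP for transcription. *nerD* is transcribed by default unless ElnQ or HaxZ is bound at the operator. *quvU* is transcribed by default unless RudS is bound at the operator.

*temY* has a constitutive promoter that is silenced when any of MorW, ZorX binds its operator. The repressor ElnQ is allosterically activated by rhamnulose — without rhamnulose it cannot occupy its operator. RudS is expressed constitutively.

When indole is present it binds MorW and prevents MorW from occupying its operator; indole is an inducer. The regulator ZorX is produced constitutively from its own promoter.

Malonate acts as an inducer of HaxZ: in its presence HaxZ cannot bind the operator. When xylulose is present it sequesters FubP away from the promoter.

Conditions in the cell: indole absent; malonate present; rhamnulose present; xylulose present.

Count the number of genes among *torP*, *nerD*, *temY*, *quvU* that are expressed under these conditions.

0

Xylulose is present, so FubP is inactive.
Required activator FubP is absent, so *torP* is not transcribed.
→ *torP* is OFF.
Rhamnulose is present, so ElnQ is active.
Malonate is present, so HaxZ is inactive.
With repressor ElnQ bound, *nerD* is not transcribed.
→ *nerD* is OFF.
Indole is absent, so MorW is active.
ZorX is produced constitutively and is active.
With repressor MorW bound, *temY* is not transcribed.
→ *temY* is OFF.
RudS is produced constitutively and is active.
With repressor RudS bound, *quvU* is not transcribed.
→ *quvU* is OFF.
0 of the 4 genes are transcribed.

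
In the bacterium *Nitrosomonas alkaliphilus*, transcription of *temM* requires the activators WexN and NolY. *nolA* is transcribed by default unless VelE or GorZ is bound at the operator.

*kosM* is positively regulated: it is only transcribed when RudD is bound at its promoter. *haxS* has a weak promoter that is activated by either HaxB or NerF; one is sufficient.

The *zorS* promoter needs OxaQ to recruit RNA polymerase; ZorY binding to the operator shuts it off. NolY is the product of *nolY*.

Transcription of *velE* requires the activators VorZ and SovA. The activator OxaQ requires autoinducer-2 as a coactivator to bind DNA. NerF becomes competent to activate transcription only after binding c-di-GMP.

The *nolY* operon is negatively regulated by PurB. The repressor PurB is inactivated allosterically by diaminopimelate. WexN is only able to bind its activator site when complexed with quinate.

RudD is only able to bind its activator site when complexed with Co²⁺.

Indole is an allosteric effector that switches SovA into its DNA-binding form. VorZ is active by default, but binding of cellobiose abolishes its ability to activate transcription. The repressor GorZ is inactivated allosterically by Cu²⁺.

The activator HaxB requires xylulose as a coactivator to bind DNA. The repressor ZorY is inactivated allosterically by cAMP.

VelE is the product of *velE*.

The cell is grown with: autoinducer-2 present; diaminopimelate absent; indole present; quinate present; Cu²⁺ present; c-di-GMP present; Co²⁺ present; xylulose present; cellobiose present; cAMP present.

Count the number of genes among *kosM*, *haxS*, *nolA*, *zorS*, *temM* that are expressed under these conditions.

Co²⁺ is present, so RudD is active.
No repressor is bound and RudD is active, so *kosM* is transcribed.
→ *kosM* is ON.
Xylulose is present, so HaxB is active.
c-di-GMP is present, so NerF is active.
Activator HaxB is present, so *haxS* is transcribed.
→ *haxS* is ON.
Cellobiose is present, so VorZ is inactive.
Indole is present, so SovA is active.
Required activator VorZ is absent, so *velE* is not transcribed.
So VelE is not produced.
Cu²⁺ is present, so GorZ is inactive.
With no repressor bound, *nolA* is transcribed.
→ *nolA* is ON.
cAMP is present, so ZorY is inactive.
Autoinducer-2 is present, so OxaQ is active.
No repressor is bound and OxaQ is active, so *zorS* is transcribed.
→ *zorS* is ON.
Quinate is present, so WexN is active.
Diaminopimelate is absent, so PurB is active.
With repressor PurB bound, *nolY* is not transcribed.
So NolY is not produced.
Required activator NolY is absent, so *temM* is not transcribed.
→ *temM* is OFF.
4 of the 5 genes are transcribed.

4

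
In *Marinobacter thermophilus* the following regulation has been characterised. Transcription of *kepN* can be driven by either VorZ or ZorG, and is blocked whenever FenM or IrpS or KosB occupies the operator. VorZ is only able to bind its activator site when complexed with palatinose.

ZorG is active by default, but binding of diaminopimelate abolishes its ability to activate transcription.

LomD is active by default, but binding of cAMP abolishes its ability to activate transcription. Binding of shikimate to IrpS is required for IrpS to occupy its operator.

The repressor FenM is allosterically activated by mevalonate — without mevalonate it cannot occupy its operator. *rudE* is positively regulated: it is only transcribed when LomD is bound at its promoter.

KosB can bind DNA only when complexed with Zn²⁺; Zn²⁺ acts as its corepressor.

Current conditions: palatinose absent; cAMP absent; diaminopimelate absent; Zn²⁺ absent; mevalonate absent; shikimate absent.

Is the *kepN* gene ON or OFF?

ON

Mevalonate is absent, so FenM is inactive.
Shikimate is absent, so IrpS is inactive.
Palatinose is absent, so VorZ is inactive.
Diaminopimelate is absent, so ZorG is active.
Zn²⁺ is absent, so KosB is inactive.
Activator ZorG is present, so *kepN* is transcribed.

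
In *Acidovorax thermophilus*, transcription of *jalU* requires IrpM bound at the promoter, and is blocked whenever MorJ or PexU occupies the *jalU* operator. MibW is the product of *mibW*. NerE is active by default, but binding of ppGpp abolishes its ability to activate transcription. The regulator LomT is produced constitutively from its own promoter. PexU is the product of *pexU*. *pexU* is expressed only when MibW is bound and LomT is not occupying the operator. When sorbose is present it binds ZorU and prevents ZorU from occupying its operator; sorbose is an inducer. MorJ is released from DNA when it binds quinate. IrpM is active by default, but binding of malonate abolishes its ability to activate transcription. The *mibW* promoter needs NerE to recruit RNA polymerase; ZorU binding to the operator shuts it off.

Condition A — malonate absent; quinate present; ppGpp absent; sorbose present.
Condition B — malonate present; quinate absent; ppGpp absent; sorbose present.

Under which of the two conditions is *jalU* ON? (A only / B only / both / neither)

A only

Condition A:
Malonate is absent, so IrpM is active.
Quinate is present, so MorJ is inactive.
LomT is produced constitutively and is active.
ppGpp is absent, so NerE is active.
Sorbose is present, so ZorU is inactive.
No repressor is bound and NerE is active, so *mibW* is transcribed.
So MibW is produced and active.
With repressor LomT bound, *pexU* is not transcribed.
So PexU is not produced.
No repressor is bound and IrpM is active, so *jalU* is transcribed.
→ *jalU* is ON in A.
Condition B:
Malonate is present, so IrpM is inactive.
Quinate is absent, so MorJ is active.
LomT is produced constitutively and is active.
ppGpp is absent, so NerE is active.
Sorbose is present, so ZorU is inactive.
No repressor is bound and NerE is active, so *mibW* is transcribed.
So MibW is produced and active.
With repressor LomT bound, *pexU* is not transcribed.
So PexU is not produced.
With repressor MorJ bound, *jalU* is not transcribed.
→ *jalU* is OFF in B.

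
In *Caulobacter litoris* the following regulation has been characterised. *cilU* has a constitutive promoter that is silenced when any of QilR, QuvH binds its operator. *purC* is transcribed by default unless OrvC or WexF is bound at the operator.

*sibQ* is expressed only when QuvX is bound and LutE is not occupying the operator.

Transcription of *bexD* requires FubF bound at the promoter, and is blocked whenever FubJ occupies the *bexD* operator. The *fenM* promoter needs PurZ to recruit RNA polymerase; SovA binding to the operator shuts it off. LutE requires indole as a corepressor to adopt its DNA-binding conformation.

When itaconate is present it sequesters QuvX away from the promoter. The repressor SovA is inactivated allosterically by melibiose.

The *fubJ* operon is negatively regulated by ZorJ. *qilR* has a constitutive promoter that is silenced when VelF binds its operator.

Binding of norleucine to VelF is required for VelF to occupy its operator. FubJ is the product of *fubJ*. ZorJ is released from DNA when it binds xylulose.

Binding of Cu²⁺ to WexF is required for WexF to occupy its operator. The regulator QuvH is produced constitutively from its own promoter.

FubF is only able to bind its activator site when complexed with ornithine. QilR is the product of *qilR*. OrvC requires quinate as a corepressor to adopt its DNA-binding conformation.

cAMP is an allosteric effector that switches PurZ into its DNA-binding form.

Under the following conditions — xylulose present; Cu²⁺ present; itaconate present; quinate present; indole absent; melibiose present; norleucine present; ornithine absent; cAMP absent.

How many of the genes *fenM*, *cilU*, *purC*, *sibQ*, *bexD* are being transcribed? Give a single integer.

0

Melibiose is present, so SovA is inactive.
cAMP is absent, so PurZ is inactive.
Required activator PurZ is absent, so *fenM* is not transcribed.
→ *fenM* is OFF.
Norleucine is present, so VelF is active.
With repressor VelF bound, *qilR* is not transcribed.
So QilR is not produced.
QuvH is produced constitutively and is active.
With repressor QuvH bound, *cilU* is not transcribed.
→ *cilU* is OFF.
Quinate is present, so OrvC is active.
Cu²⁺ is present, so WexF is active.
With repressor OrvC bound, *purC* is not transcribed.
→ *purC* is OFF.
Itaconate is present, so QuvX is inactive.
Indole is absent, so LutE is inactive.
Required activator QuvX is absent, so *sibQ* is not transcribed.
→ *sibQ* is OFF.
Xylulose is present, so ZorJ is inactive.
With no repressor bound, *fubJ* is transcribed.
So FubJ is produced and active.
Ornithine is absent, so FubF is inactive.
With repressor FubJ bound, *bexD* is not transcribed.
→ *bexD* is OFF.
0 of the 5 genes are transcribed.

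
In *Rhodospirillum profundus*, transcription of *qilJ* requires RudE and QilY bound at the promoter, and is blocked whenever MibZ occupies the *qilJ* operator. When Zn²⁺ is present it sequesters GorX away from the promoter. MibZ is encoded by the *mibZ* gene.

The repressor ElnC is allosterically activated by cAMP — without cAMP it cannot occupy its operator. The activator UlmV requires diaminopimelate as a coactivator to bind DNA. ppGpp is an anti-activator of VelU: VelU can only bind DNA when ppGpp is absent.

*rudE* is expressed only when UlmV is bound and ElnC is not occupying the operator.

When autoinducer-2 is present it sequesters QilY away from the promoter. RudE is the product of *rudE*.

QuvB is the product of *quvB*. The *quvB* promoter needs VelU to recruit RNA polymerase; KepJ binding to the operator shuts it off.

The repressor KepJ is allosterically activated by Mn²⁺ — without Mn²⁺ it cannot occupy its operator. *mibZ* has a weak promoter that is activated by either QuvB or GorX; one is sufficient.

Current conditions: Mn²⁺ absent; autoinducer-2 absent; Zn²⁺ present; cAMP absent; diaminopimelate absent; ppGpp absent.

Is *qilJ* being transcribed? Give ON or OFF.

OFF

Diaminopimelate is absent, so UlmV is inactive.
cAMP is absent, so ElnC is inactive.
Required activator UlmV is absent, so *rudE* is not transcribed.
So RudE is not produced.
ppGpp is absent, so VelU is active.
Mn²⁺ is absent, so KepJ is inactive.
No repressor is bound and VelU is active, so *quvB* is transcribed.
So QuvB is produced and active.
Zn²⁺ is present, so GorX is inactive.
Activator QuvB is present, so *mibZ* is transcribed.
So MibZ is produced and active.
Autoinducer-2 is absent, so QilY is active.
With repressor MibZ bound, *qilJ* is not transcribed.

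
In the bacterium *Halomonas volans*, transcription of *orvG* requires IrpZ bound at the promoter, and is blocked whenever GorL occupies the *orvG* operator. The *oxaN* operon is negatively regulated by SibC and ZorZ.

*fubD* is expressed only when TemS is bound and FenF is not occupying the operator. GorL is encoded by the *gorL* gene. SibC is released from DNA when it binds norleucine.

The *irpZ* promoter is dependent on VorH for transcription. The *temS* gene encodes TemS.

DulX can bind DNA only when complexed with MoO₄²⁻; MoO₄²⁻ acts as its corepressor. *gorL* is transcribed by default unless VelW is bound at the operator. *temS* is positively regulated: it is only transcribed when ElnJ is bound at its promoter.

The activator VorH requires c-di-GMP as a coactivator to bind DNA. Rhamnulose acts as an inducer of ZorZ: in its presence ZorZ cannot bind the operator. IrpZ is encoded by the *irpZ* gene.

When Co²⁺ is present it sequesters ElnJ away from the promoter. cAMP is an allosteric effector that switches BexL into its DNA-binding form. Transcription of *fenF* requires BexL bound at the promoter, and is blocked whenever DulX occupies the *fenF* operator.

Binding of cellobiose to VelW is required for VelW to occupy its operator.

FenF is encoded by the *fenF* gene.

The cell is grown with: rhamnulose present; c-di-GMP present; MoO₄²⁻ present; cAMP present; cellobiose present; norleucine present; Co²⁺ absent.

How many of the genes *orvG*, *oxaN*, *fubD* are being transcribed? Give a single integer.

c-di-GMP is present, so VorH is active.
No repressor is bound and VorH is active, so *irpZ* is transcribed.
So IrpZ is produced and active.
Cellobiose is present, so VelW is active.
With repressor VelW bound, *gorL* is not transcribed.
So GorL is not produced.
No repressor is bound and IrpZ is active, so *orvG* is transcribed.
→ *orvG* is ON.
Norleucine is present, so SibC is inactive.
Rhamnulose is present, so ZorZ is inactive.
With no repressor bound, *oxaN* is transcribed.
→ *oxaN* is ON.
cAMP is present, so BexL is active.
MoO₄²⁻ is present, so DulX is active.
With repressor DulX bound, *fenF* is not transcribed.
So FenF is not produced.
Co²⁺ is absent, so ElnJ is active.
No repressor is bound and ElnJ is active, so *temS* is transcribed.
So TemS is produced and active.
No repressor is bound and TemS is active, so *fubD* is transcribed.
→ *fubD* is ON.
3 of the 3 genes are transcribed.

3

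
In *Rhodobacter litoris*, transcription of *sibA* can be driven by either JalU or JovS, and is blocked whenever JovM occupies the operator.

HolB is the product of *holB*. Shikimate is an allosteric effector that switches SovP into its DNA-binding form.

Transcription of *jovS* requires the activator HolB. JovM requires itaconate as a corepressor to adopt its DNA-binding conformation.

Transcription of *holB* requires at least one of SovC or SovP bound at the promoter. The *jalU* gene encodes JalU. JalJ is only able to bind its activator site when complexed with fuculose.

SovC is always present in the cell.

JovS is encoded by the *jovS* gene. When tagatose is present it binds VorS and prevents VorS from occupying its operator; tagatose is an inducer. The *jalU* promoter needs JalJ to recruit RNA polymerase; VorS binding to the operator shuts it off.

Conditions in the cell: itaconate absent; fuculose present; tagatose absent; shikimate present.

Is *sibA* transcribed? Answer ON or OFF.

ON

Itaconate is absent, so JovM is inactive.
Tagatose is absent, so VorS is active.
Fuculose is present, so JalJ is active.
With repressor VorS bound, *jalU* is not transcribed.
So JalU is not produced.
SovC is produced constitutively and is active.
Shikimate is present, so SovP is active.
Activator SovC is present, so *holB* is transcribed.
So HolB is produced and active.
No repressor is bound and HolB is active, so *jovS* is transcribed.
So JovS is produced and active.
Activator JovS is present, so *sibA* is transcribed.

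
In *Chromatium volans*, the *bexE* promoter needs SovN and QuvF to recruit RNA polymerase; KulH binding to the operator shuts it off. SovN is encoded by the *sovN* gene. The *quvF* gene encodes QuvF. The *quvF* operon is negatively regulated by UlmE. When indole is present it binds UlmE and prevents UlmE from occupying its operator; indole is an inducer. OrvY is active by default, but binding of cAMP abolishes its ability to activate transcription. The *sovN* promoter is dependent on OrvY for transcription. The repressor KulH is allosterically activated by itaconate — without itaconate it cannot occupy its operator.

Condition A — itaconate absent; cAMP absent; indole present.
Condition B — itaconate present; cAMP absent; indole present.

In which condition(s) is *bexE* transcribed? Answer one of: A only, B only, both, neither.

Condition A:
Itaconate is absent, so KulH is inactive.
cAMP is absent, so OrvY is active.
No repressor is bound and OrvY is active, so *sovN* is transcribed.
So SovN is produced and active.
Indole is present, so UlmE is inactive.
With no repressor bound, *quvF* is transcribed.
So QuvF is produced and active.
No repressor is bound and SovN and QuvF are active, so *bexE* is transcribed.
→ *bexE* is ON in A.
Condition B:
Itaconate is present, so KulH is active.
cAMP is absent, so OrvY is active.
No repressor is bound and OrvY is active, so *sovN* is transcribed.
So SovN is produced and active.
Indole is present, so UlmE is inactive.
With no repressor bound, *quvF* is transcribed.
So QuvF is produced and active.
With repressor KulH bound, *bexE* is not transcribed.
→ *bexE* is OFF in B.

A only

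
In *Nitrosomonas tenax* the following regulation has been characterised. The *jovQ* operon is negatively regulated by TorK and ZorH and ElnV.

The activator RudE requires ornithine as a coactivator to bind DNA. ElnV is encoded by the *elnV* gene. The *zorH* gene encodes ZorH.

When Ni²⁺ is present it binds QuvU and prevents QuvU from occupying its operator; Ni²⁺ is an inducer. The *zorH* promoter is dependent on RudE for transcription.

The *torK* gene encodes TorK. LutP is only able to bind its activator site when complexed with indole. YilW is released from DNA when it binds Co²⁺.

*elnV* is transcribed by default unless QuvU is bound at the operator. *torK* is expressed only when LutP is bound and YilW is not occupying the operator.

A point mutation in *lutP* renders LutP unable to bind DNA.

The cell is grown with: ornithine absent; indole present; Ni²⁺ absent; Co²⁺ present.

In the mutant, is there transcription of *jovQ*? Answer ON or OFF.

LutP is non-functional in this strain, so it has no effect.
Co²⁺ is present, so YilW is inactive.
Required activator LutP is absent, so *torK* is not transcribed.
So TorK is not produced.
Ornithine is absent, so RudE is inactive.
Required activator RudE is absent, so *zorH* is not transcribed.
So ZorH is not produced.
Ni²⁺ is absent, so QuvU is active.
With repressor QuvU bound, *elnV* is not transcribed.
So ElnV is not produced.
With no repressor bound, *jovQ* is transcribed.

ON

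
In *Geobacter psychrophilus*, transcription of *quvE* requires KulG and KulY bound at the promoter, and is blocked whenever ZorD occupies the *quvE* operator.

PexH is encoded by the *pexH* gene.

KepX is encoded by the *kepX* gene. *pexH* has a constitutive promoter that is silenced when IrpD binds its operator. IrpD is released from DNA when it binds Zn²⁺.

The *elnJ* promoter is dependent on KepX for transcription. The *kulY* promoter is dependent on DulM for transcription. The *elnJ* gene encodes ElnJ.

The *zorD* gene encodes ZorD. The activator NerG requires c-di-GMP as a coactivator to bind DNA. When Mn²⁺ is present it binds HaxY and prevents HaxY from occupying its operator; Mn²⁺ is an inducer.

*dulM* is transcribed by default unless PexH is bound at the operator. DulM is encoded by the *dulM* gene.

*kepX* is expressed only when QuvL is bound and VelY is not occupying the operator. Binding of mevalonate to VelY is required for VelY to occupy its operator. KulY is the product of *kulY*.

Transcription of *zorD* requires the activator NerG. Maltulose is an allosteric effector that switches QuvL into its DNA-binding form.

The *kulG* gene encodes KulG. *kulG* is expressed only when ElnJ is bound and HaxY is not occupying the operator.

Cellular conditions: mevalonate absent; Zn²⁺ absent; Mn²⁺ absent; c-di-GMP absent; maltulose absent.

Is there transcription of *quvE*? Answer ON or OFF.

Mn²⁺ is absent, so HaxY is active.
Mevalonate is absent, so VelY is inactive.
Maltulose is absent, so QuvL is inactive.
Required activator QuvL is absent, so *kepX* is not transcribed.
So KepX is not produced.
Required activator KepX is absent, so *elnJ* is not transcribed.
So ElnJ is not produced.
With repressor HaxY bound, *kulG* is not transcribed.
So KulG is not produced.
c-di-GMP is absent, so NerG is inactive.
Required activator NerG is absent, so *zorD* is not transcribed.
So ZorD is not produced.
Zn²⁺ is absent, so IrpD is active.
With repressor IrpD bound, *pexH* is not transcribed.
So PexH is not produced.
With no repressor bound, *dulM* is transcribed.
So DulM is produced and active.
No repressor is bound and DulM is active, so *kulY* is transcribed.
So KulY is produced and active.
Required activator KulG is absent, so *quvE* is not transcribed.

OFF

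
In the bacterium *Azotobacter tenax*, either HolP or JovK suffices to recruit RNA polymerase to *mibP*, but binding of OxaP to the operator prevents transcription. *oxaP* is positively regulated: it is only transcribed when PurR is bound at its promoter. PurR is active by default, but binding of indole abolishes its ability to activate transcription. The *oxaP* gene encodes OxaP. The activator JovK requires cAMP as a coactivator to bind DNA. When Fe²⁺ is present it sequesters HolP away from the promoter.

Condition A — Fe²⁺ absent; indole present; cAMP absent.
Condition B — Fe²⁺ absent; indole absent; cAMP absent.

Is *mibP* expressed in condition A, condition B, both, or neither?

A only

Condition A:
Fe²⁺ is absent, so HolP is active.
Indole is present, so PurR is inactive.
Required activator PurR is absent, so *oxaP* is not transcribed.
So OxaP is not produced.
cAMP is absent, so JovK is inactive.
Activator HolP is present, so *mibP* is transcribed.
→ *mibP* is ON in A.
Condition B:
Fe²⁺ is absent, so HolP is active.
Indole is absent, so PurR is active.
No repressor is bound and PurR is active, so *oxaP* is transcribed.
So OxaP is produced and active.
cAMP is absent, so JovK is inactive.
With repressor OxaP bound, *mibP* is not transcribed.
→ *mibP* is OFF in B.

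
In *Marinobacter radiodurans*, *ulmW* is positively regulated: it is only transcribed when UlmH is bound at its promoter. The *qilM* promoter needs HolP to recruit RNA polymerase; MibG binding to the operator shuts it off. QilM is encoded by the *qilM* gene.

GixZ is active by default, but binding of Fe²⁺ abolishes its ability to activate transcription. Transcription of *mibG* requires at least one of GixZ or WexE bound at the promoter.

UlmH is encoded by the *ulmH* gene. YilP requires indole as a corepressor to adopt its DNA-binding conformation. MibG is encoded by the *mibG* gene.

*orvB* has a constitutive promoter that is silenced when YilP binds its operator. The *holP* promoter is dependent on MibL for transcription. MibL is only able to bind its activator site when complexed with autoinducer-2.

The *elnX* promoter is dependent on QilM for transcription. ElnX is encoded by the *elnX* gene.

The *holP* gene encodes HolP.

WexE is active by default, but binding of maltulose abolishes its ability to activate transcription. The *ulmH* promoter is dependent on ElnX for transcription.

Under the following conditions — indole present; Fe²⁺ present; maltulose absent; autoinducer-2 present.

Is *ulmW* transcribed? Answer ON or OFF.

Autoinducer-2 is present, so MibL is active.
No repressor is bound and MibL is active, so *holP* is transcribed.
So HolP is produced and active.
Fe²⁺ is present, so GixZ is inactive.
Maltulose is absent, so WexE is active.
Activator WexE is present, so *mibG* is transcribed.
So MibG is produced and active.
With repressor MibG bound, *qilM* is not transcribed.
So QilM is not produced.
Required activator QilM is absent, so *elnX* is not transcribed.
So ElnX is not produced.
Required activator ElnX is absent, so *ulmH* is not transcribed.
So UlmH is not produced.
Required activator UlmH is absent, so *ulmW* is not transcribed.

OFF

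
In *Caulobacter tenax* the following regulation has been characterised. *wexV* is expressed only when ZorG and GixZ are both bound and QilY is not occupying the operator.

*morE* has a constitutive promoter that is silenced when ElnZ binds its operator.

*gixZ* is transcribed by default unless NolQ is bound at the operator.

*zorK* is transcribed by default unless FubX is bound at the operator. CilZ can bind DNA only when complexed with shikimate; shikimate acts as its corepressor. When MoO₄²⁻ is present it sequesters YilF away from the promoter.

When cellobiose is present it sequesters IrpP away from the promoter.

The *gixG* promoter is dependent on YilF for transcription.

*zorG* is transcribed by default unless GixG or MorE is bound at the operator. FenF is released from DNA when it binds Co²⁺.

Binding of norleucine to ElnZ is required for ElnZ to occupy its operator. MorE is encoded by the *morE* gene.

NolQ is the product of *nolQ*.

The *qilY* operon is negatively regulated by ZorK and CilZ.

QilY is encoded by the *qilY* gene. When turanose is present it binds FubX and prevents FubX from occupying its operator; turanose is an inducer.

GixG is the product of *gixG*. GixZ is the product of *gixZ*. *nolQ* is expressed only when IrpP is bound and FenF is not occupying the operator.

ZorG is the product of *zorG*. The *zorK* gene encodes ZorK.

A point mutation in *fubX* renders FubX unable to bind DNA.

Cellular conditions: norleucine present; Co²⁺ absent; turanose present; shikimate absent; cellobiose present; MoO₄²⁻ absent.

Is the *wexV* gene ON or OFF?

MoO₄²⁻ is absent, so YilF is active.
No repressor is bound and YilF is active, so *gixG* is transcribed.
So GixG is produced and active.
Norleucine is present, so ElnZ is active.
With repressor ElnZ bound, *morE* is not transcribed.
So MorE is not produced.
With repressor GixG bound, *zorG* is not transcribed.
So ZorG is not produced.
FubX is non-functional in this strain, so it has no effect.
With no repressor bound, *zorK* is transcribed.
So ZorK is produced and active.
Shikimate is absent, so CilZ is inactive.
With repressor ZorK bound, *qilY* is not transcribed.
So QilY is not produced.
Co²⁺ is absent, so FenF is active.
Cellobiose is present, so IrpP is inactive.
With repressor FenF bound, *nolQ* is not transcribed.
So NolQ is not produced.
With no repressor bound, *gixZ* is transcribed.
So GixZ is produced and active.
Required activator ZorG is absent, so *wexV* is not transcribed.

OFF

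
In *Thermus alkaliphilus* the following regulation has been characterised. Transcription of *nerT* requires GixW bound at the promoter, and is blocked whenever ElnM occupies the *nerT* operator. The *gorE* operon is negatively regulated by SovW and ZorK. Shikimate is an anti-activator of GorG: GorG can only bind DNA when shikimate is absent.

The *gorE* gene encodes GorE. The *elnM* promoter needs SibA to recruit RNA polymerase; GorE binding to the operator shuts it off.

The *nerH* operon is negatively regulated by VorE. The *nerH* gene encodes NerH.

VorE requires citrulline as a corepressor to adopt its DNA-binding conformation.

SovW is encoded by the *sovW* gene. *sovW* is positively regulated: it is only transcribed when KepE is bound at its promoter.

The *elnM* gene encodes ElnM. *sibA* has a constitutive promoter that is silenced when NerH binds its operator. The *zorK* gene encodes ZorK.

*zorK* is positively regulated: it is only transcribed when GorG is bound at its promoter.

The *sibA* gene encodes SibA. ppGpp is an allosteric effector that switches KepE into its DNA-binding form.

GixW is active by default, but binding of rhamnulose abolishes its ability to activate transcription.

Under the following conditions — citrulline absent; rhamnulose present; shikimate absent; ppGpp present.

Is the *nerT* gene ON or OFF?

OFF

ppGpp is present, so KepE is active.
No repressor is bound and KepE is active, so *sovW* is transcribed.
So SovW is produced and active.
Shikimate is absent, so GorG is active.
No repressor is bound and GorG is active, so *zorK* is transcribed.
So ZorK is produced and active.
With repressor SovW bound, *gorE* is not transcribed.
So GorE is not produced.
Citrulline is absent, so VorE is inactive.
With no repressor bound, *nerH* is transcribed.
So NerH is produced and active.
With repressor NerH bound, *sibA* is not transcribed.
So SibA is not produced.
Required activator SibA is absent, so *elnM* is not transcribed.
So ElnM is not produced.
Rhamnulose is present, so GixW is inactive.
Required activator GixW is absent, so *nerT* is not transcribed.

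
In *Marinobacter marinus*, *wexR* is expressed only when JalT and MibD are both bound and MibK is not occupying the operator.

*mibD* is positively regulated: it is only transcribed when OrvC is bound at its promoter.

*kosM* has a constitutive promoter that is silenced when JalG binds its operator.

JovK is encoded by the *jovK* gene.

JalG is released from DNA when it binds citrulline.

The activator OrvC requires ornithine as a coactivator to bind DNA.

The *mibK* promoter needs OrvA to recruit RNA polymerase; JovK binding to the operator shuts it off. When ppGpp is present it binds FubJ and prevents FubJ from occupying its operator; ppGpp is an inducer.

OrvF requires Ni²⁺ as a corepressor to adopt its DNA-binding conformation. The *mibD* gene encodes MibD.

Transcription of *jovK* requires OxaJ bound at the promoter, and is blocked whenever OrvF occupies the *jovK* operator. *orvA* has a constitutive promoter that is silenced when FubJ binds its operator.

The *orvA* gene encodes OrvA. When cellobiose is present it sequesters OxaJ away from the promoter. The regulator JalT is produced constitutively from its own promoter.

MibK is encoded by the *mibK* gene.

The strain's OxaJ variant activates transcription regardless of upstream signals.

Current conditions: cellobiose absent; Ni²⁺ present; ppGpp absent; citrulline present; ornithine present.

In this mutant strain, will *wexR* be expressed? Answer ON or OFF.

ON

JalT is produced constitutively and is active.
Ni²⁺ is present, so OrvF is active.
OxaJ is constitutively active in this strain.
With repressor OrvF bound, *jovK* is not transcribed.
So JovK is not produced.
ppGpp is absent, so FubJ is active.
With repressor FubJ bound, *orvA* is not transcribed.
So OrvA is not produced.
Required activator OrvA is absent, so *mibK* is not transcribed.
So MibK is not produced.
Ornithine is present, so OrvC is active.
No repressor is bound and OrvC is active, so *mibD* is transcribed.
So MibD is produced and active.
No repressor is bound and JalT and MibD are active, so *wexR* is transcribed.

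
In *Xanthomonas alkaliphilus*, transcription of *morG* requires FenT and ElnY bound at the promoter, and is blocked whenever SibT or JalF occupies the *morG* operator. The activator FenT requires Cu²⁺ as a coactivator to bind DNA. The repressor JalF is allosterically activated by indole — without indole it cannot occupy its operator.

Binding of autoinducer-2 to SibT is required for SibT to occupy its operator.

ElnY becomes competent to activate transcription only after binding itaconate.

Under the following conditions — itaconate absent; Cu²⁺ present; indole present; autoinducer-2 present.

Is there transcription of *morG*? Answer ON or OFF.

OFF

Cu²⁺ is present, so FenT is active.
Autoinducer-2 is present, so SibT is active.
Itaconate is absent, so ElnY is inactive.
Indole is present, so JalF is active.
With repressor SibT bound, *morG* is not transcribed.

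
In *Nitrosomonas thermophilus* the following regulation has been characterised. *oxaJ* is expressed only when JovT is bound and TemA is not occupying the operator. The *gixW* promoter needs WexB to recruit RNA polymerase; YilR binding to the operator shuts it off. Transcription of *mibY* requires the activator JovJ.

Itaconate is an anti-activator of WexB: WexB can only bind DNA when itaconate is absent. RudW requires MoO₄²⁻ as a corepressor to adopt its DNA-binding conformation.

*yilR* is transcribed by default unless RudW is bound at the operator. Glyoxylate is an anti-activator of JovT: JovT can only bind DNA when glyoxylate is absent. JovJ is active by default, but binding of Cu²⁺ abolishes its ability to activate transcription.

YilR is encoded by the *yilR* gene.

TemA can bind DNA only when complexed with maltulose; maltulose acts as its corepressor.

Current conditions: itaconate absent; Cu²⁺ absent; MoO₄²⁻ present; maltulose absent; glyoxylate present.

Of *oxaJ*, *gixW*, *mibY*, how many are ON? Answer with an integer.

Maltulose is absent, so TemA is inactive.
Glyoxylate is present, so JovT is inactive.
Required activator JovT is absent, so *oxaJ* is not transcribed.
→ *oxaJ* is OFF.
MoO₄²⁻ is present, so RudW is active.
With repressor RudW bound, *yilR* is not transcribed.
So YilR is not produced.
Itaconate is absent, so WexB is active.
No repressor is bound and WexB is active, so *gixW* is transcribed.
→ *gixW* is ON.
Cu²⁺ is absent, so JovJ is active.
No repressor is bound and JovJ is active, so *mibY* is transcribed.
→ *mibY* is ON.
2 of the 3 genes are transcribed.

2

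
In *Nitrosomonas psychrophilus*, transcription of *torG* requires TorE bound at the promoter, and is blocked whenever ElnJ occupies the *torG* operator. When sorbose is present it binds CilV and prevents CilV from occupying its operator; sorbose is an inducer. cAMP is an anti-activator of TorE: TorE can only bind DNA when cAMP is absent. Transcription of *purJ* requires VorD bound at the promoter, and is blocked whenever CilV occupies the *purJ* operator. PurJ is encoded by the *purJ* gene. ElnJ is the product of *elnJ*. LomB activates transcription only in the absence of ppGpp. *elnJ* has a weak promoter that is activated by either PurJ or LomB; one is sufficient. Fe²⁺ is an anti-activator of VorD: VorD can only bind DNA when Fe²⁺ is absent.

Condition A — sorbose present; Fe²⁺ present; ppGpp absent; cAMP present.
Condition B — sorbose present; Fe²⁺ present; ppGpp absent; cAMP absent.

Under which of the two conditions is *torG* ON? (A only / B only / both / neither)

Condition A:
Sorbose is present, so CilV is inactive.
Fe²⁺ is present, so VorD is inactive.
Required activator VorD is absent, so *purJ* is not transcribed.
So PurJ is not produced.
ppGpp is absent, so LomB is active.
Activator LomB is present, so *elnJ* is transcribed.
So ElnJ is produced and active.
cAMP is present, so TorE is inactive.
With repressor ElnJ bound, *torG* is not transcribed.
→ *torG* is OFF in A.
Condition B:
Sorbose is present, so CilV is inactive.
Fe²⁺ is present, so VorD is inactive.
Required activator VorD is absent, so *purJ* is not transcribed.
So PurJ is not produced.
ppGpp is absent, so LomB is active.
Activator LomB is present, so *elnJ* is transcribed.
So ElnJ is produced and active.
cAMP is absent, so TorE is active.
With repressor ElnJ bound, *torG* is not transcribed.
→ *torG* is OFF in B.

neither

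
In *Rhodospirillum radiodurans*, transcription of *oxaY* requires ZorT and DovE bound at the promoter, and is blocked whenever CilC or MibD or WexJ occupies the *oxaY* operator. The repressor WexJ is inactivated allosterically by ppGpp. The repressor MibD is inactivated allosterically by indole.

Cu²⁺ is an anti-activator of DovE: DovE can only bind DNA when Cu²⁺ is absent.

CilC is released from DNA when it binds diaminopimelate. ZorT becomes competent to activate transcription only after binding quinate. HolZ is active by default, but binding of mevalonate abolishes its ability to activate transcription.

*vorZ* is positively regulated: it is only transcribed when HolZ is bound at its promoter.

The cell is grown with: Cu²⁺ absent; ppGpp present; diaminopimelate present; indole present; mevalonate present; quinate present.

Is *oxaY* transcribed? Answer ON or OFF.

ON

Diaminopimelate is present, so CilC is inactive.
Quinate is present, so ZorT is active.
Indole is present, so MibD is inactive.
ppGpp is present, so WexJ is inactive.
Cu²⁺ is absent, so DovE is active.
No repressor is bound and ZorT and DovE are active, so *oxaY* is transcribed.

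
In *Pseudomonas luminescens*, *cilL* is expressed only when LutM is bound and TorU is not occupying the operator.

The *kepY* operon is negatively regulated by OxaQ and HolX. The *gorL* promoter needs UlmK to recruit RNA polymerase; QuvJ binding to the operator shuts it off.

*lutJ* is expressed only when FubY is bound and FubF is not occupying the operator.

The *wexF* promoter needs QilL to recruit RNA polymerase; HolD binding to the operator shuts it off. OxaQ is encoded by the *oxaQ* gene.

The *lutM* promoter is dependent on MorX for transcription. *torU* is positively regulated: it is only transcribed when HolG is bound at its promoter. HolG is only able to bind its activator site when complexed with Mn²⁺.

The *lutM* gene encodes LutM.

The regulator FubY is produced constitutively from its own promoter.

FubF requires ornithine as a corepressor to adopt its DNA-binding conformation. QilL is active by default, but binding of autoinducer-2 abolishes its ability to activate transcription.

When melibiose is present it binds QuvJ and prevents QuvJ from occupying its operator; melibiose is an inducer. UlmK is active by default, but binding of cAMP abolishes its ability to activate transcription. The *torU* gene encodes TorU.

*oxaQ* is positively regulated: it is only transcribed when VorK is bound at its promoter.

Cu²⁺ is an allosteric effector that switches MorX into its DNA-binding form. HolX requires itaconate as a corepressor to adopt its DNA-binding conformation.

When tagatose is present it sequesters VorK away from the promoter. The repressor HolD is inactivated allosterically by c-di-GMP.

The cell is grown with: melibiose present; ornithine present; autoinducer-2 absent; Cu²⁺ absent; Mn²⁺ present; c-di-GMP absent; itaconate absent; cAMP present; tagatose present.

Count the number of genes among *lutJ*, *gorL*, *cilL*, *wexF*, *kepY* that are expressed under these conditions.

Ornithine is present, so FubF is active.
FubY is produced constitutively and is active.
With repressor FubF bound, *lutJ* is not transcribed.
→ *lutJ* is OFF.
Melibiose is present, so QuvJ is inactive.
cAMP is present, so UlmK is inactive.
Required activator UlmK is absent, so *gorL* is not transcribed.
→ *gorL* is OFF.
Mn²⁺ is present, so HolG is active.
No repressor is bound and HolG is active, so *torU* is transcribed.
So TorU is produced and active.
Cu²⁺ is absent, so MorX is inactive.
Required activator MorX is absent, so *lutM* is not transcribed.
So LutM is not produced.
With repressor TorU bound, *cilL* is not transcribed.
→ *cilL* is OFF.
Autoinducer-2 is absent, so QilL is active.
c-di-GMP is absent, so HolD is active.
With repressor HolD bound, *wexF* is not transcribed.
→ *wexF* is OFF.
Tagatose is present, so VorK is inactive.
Required activator VorK is absent, so *oxaQ* is not transcribed.
So OxaQ is not produced.
Itaconate is absent, so HolX is inactive.
With no repressor bound, *kepY* is transcribed.
→ *kepY* is ON.
1 of the 5 genes is transcribed.

1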